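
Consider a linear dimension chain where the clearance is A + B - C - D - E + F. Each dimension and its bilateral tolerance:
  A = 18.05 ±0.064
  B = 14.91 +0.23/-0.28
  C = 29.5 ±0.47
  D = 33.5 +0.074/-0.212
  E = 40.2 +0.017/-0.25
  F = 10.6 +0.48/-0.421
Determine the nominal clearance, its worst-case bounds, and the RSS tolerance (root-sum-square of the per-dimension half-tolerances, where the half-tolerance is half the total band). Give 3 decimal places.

nominal=-59.640 wc=[-60.966,-57.934] rss=0.729

Stack each dimension's contribution:
  +A: nom +18.050 → Σnom=18.050; wc +0.064/-0.064 → slack +0.064/-0.064; half-tol=0.064, Σhalf²=0.004096
  +B: nom +14.910 → Σnom=32.960; wc +0.230/-0.280 → slack +0.294/-0.344; half-tol=0.255, Σhalf²=0.069121
  -C: nom -29.500 → Σnom=3.460; wc +0.470/-0.470 → slack +0.764/-0.814; half-tol=0.470, Σhalf²=0.290021
  -D: nom -33.500 → Σnom=-30.040; wc +0.212/-0.074 → slack +0.976/-0.888; half-tol=0.143, Σhalf²=0.310470
  -E: nom -40.200 → Σnom=-70.240; wc +0.250/-0.017 → slack +1.226/-0.905; half-tol=0.134, Σhalf²=0.328292
  +F: nom +10.600 → Σnom=-59.640; wc +0.480/-0.421 → slack +1.706/-1.326; half-tol=0.451, Σhalf²=0.531242
Nominal = -59.640. Worst-case = [-59.640 - 1.326, -59.640 + 1.706] = [-60.966, -57.934]. RSS = √0.531242 = 0.729.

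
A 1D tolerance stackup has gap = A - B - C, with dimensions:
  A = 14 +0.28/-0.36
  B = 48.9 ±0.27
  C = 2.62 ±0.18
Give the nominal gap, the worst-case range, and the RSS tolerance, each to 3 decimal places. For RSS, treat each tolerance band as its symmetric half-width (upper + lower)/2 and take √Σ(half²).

nominal=-37.520 wc=[-38.330,-36.790] rss=0.456

Stack each dimension's contribution:
  +A: nom +14.000 → Σnom=14.000; wc +0.280/-0.360 → slack +0.280/-0.360; half-tol=0.320, Σhalf²=0.102400
  -B: nom -48.900 → Σnom=-34.900; wc +0.270/-0.270 → slack +0.550/-0.630; half-tol=0.270, Σhalf²=0.175300
  -C: nom -2.620 → Σnom=-37.520; wc +0.180/-0.180 → slack +0.730/-0.810; half-tol=0.180, Σhalf²=0.207700
Nominal = -37.520. Worst-case = [-37.520 - 0.810, -37.520 + 0.730] = [-38.330, -36.790]. RSS = √0.207700 = 0.456.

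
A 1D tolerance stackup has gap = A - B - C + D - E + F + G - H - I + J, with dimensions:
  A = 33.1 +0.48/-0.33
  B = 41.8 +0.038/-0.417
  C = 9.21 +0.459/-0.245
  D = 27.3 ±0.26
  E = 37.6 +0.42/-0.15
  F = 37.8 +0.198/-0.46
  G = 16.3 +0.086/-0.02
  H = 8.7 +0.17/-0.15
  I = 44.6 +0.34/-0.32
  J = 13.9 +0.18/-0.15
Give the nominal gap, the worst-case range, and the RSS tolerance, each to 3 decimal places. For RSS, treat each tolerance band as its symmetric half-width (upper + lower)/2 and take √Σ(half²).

nominal=-13.510 wc=[-16.157,-11.024] rss=0.873

Stack each dimension's contribution:
  +A: nom +33.100 → Σnom=33.100; wc +0.480/-0.330 → slack +0.480/-0.330; half-tol=0.405, Σhalf²=0.164025
  -B: nom -41.800 → Σnom=-8.700; wc +0.417/-0.038 → slack +0.897/-0.368; half-tol=0.227, Σhalf²=0.215781
  -C: nom -9.210 → Σnom=-17.910; wc +0.245/-0.459 → slack +1.142/-0.827; half-tol=0.352, Σhalf²=0.339685
  +D: nom +27.300 → Σnom=9.390; wc +0.260/-0.260 → slack +1.402/-1.087; half-tol=0.260, Σhalf²=0.407285
  -E: nom -37.600 → Σnom=-28.210; wc +0.150/-0.420 → slack +1.552/-1.507; half-tol=0.285, Σhalf²=0.488510
  +F: nom +37.800 → Σnom=9.590; wc +0.198/-0.460 → slack +1.750/-1.967; half-tol=0.329, Σhalf²=0.596751
  +G: nom +16.300 → Σnom=25.890; wc +0.086/-0.020 → slack +1.836/-1.987; half-tol=0.053, Σhalf²=0.599560
  -H: nom -8.700 → Σnom=17.190; wc +0.150/-0.170 → slack +1.986/-2.157; half-tol=0.160, Σhalf²=0.625160
  -I: nom -44.600 → Σnom=-27.410; wc +0.320/-0.340 → slack +2.306/-2.497; half-tol=0.330, Σhalf²=0.734060
  +J: nom +13.900 → Σnom=-13.510; wc +0.180/-0.150 → slack +2.486/-2.647; half-tol=0.165, Σhalf²=0.761285
Nominal = -13.510. Worst-case = [-13.510 - 2.647, -13.510 + 2.486] = [-16.157, -11.024]. RSS = √0.761285 = 0.873.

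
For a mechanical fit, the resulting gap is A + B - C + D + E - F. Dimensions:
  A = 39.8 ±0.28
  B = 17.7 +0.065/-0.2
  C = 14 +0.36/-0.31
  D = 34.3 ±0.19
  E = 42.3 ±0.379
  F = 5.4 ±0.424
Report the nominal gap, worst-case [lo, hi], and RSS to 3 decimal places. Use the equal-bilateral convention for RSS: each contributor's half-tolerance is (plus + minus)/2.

nominal=114.700 wc=[112.867,116.348] rss=0.753

Stack each dimension's contribution:
  +A: nom +39.800 → Σnom=39.800; wc +0.280/-0.280 → slack +0.280/-0.280; half-tol=0.280, Σhalf²=0.078400
  +B: nom +17.700 → Σnom=57.500; wc +0.065/-0.200 → slack +0.345/-0.480; half-tol=0.133, Σhalf²=0.095956
  -C: nom -14.000 → Σnom=43.500; wc +0.310/-0.360 → slack +0.655/-0.840; half-tol=0.335, Σhalf²=0.208181
  +D: nom +34.300 → Σnom=77.800; wc +0.190/-0.190 → slack +0.845/-1.030; half-tol=0.190, Σhalf²=0.244281
  +E: nom +42.300 → Σnom=120.100; wc +0.379/-0.379 → slack +1.224/-1.409; half-tol=0.379, Σhalf²=0.387922
  -F: nom -5.400 → Σnom=114.700; wc +0.424/-0.424 → slack +1.648/-1.833; half-tol=0.424, Σhalf²=0.567698
Nominal = 114.700. Worst-case = [114.700 - 1.833, 114.700 + 1.648] = [112.867, 116.348]. RSS = √0.567698 = 0.753.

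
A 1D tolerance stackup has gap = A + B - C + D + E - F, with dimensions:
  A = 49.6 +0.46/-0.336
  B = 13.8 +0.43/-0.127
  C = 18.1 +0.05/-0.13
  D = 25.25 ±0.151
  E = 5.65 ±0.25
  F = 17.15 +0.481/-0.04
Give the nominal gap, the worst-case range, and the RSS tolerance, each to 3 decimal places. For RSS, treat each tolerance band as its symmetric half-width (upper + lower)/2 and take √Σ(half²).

nominal=59.050 wc=[57.655,60.511] rss=0.630

Stack each dimension's contribution:
  +A: nom +49.600 → Σnom=49.600; wc +0.460/-0.336 → slack +0.460/-0.336; half-tol=0.398, Σhalf²=0.158404
  +B: nom +13.800 → Σnom=63.400; wc +0.430/-0.127 → slack +0.890/-0.463; half-tol=0.278, Σhalf²=0.235966
  -C: nom -18.100 → Σnom=45.300; wc +0.130/-0.050 → slack +1.020/-0.513; half-tol=0.090, Σhalf²=0.244066
  +D: nom +25.250 → Σnom=70.550; wc +0.151/-0.151 → slack +1.171/-0.664; half-tol=0.151, Σhalf²=0.266867
  +E: nom +5.650 → Σnom=76.200; wc +0.250/-0.250 → slack +1.421/-0.914; half-tol=0.250, Σhalf²=0.329367
  -F: nom -17.150 → Σnom=59.050; wc +0.040/-0.481 → slack +1.461/-1.395; half-tol=0.261, Σhalf²=0.397228
Nominal = 59.050. Worst-case = [59.050 - 1.395, 59.050 + 1.461] = [57.655, 60.511]. RSS = √0.397228 = 0.630.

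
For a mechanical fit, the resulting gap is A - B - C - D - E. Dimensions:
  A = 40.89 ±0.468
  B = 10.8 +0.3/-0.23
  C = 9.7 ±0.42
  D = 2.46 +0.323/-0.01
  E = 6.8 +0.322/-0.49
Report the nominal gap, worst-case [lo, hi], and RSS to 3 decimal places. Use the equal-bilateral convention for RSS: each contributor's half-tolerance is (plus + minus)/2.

nominal=11.130 wc=[9.297,12.748] rss=0.811

Stack each dimension's contribution:
  +A: nom +40.890 → Σnom=40.890; wc +0.468/-0.468 → slack +0.468/-0.468; half-tol=0.468, Σhalf²=0.219024
  -B: nom -10.800 → Σnom=30.090; wc +0.230/-0.300 → slack +0.698/-0.768; half-tol=0.265, Σhalf²=0.289249
  -C: nom -9.700 → Σnom=20.390; wc +0.420/-0.420 → slack +1.118/-1.188; half-tol=0.420, Σhalf²=0.465649
  -D: nom -2.460 → Σnom=17.930; wc +0.010/-0.323 → slack +1.128/-1.511; half-tol=0.167, Σhalf²=0.493371
  -E: nom -6.800 → Σnom=11.130; wc +0.490/-0.322 → slack +1.618/-1.833; half-tol=0.406, Σhalf²=0.658207
Nominal = 11.130. Worst-case = [11.130 - 1.833, 11.130 + 1.618] = [9.297, 12.748]. RSS = √0.658207 = 0.811.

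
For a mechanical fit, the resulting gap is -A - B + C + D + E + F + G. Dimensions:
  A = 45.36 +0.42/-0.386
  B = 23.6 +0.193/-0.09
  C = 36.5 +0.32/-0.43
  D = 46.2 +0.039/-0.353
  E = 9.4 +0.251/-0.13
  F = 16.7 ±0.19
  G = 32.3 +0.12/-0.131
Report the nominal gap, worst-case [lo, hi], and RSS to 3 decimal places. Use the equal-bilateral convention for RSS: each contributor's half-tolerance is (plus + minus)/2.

nominal=72.140 wc=[70.293,73.536] rss=0.671

Stack each dimension's contribution:
  -A: nom -45.360 → Σnom=-45.360; wc +0.386/-0.420 → slack +0.386/-0.420; half-tol=0.403, Σhalf²=0.162409
  -B: nom -23.600 → Σnom=-68.960; wc +0.090/-0.193 → slack +0.476/-0.613; half-tol=0.142, Σhalf²=0.182431
  +C: nom +36.500 → Σnom=-32.460; wc +0.320/-0.430 → slack +0.796/-1.043; half-tol=0.375, Σhalf²=0.323056
  +D: nom +46.200 → Σnom=13.740; wc +0.039/-0.353 → slack +0.835/-1.396; half-tol=0.196, Σhalf²=0.361472
  +E: nom +9.400 → Σnom=23.140; wc +0.251/-0.130 → slack +1.086/-1.526; half-tol=0.191, Σhalf²=0.397763
  +F: nom +16.700 → Σnom=39.840; wc +0.190/-0.190 → slack +1.276/-1.716; half-tol=0.190, Σhalf²=0.433863
  +G: nom +32.300 → Σnom=72.140; wc +0.120/-0.131 → slack +1.396/-1.847; half-tol=0.126, Σhalf²=0.449613
Nominal = 72.140. Worst-case = [72.140 - 1.847, 72.140 + 1.396] = [70.293, 73.536]. RSS = √0.449613 = 0.671.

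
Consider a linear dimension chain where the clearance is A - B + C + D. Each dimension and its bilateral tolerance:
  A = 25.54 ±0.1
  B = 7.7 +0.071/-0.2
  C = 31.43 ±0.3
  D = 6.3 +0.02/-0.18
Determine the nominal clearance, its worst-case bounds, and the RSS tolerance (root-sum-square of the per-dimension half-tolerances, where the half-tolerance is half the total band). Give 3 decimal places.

Stack each dimension's contribution:
  +A: nom +25.540 → Σnom=25.540; wc +0.100/-0.100 → slack +0.100/-0.100; half-tol=0.100, Σhalf²=0.010000
  -B: nom -7.700 → Σnom=17.840; wc +0.200/-0.071 → slack +0.300/-0.171; half-tol=0.136, Σhalf²=0.028360
  +C: nom +31.430 → Σnom=49.270; wc +0.300/-0.300 → slack +0.600/-0.471; half-tol=0.300, Σhalf²=0.118360
  +D: nom +6.300 → Σnom=55.570; wc +0.020/-0.180 → slack +0.620/-0.651; half-tol=0.100, Σhalf²=0.128360
Nominal = 55.570. Worst-case = [55.570 - 0.651, 55.570 + 0.620] = [54.919, 56.190]. RSS = √0.128360 = 0.358.

nominal=55.570 wc=[54.919,56.190] rss=0.358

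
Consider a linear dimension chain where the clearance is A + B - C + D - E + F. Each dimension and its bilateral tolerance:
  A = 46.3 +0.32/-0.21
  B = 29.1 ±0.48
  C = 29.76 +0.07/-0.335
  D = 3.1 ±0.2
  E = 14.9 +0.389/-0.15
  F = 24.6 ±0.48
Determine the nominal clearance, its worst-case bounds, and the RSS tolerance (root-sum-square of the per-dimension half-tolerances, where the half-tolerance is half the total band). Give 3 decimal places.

nominal=58.440 wc=[56.611,60.405] rss=0.827

Stack each dimension's contribution:
  +A: nom +46.300 → Σnom=46.300; wc +0.320/-0.210 → slack +0.320/-0.210; half-tol=0.265, Σhalf²=0.070225
  +B: nom +29.100 → Σnom=75.400; wc +0.480/-0.480 → slack +0.800/-0.690; half-tol=0.480, Σhalf²=0.300625
  -C: nom -29.760 → Σnom=45.640; wc +0.335/-0.070 → slack +1.135/-0.760; half-tol=0.203, Σhalf²=0.341631
  +D: nom +3.100 → Σnom=48.740; wc +0.200/-0.200 → slack +1.335/-0.960; half-tol=0.200, Σhalf²=0.381631
  -E: nom -14.900 → Σnom=33.840; wc +0.150/-0.389 → slack +1.485/-1.349; half-tol=0.270, Σhalf²=0.454262
  +F: nom +24.600 → Σnom=58.440; wc +0.480/-0.480 → slack +1.965/-1.829; half-tol=0.480, Σhalf²=0.684662
Nominal = 58.440. Worst-case = [58.440 - 1.829, 58.440 + 1.965] = [56.611, 60.405]. RSS = √0.684662 = 0.827.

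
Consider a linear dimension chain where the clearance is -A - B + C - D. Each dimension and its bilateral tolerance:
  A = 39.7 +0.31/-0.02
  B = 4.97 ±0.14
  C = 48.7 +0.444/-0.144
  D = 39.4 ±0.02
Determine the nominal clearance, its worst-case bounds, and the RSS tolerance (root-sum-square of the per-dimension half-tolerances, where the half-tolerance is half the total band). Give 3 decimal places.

Stack each dimension's contribution:
  -A: nom -39.700 → Σnom=-39.700; wc +0.020/-0.310 → slack +0.020/-0.310; half-tol=0.165, Σhalf²=0.027225
  -B: nom -4.970 → Σnom=-44.670; wc +0.140/-0.140 → slack +0.160/-0.450; half-tol=0.140, Σhalf²=0.046825
  +C: nom +48.700 → Σnom=4.030; wc +0.444/-0.144 → slack +0.604/-0.594; half-tol=0.294, Σhalf²=0.133261
  -D: nom -39.400 → Σnom=-35.370; wc +0.020/-0.020 → slack +0.624/-0.614; half-tol=0.020, Σhalf²=0.133661
Nominal = -35.370. Worst-case = [-35.370 - 0.614, -35.370 + 0.624] = [-35.984, -34.746]. RSS = √0.133661 = 0.366.

nominal=-35.370 wc=[-35.984,-34.746] rss=0.366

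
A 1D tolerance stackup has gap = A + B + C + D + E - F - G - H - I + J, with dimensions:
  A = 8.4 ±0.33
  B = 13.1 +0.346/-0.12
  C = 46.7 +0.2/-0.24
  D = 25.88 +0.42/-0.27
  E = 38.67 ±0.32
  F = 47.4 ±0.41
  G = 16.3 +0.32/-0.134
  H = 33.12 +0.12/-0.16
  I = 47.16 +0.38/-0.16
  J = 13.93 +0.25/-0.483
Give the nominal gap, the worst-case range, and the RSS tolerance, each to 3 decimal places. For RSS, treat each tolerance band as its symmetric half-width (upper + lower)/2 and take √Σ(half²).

Stack each dimension's contribution:
  +A: nom +8.400 → Σnom=8.400; wc +0.330/-0.330 → slack +0.330/-0.330; half-tol=0.330, Σhalf²=0.108900
  +B: nom +13.100 → Σnom=21.500; wc +0.346/-0.120 → slack +0.676/-0.450; half-tol=0.233, Σhalf²=0.163189
  +C: nom +46.700 → Σnom=68.200; wc +0.200/-0.240 → slack +0.876/-0.690; half-tol=0.220, Σhalf²=0.211589
  +D: nom +25.880 → Σnom=94.080; wc +0.420/-0.270 → slack +1.296/-0.960; half-tol=0.345, Σhalf²=0.330614
  +E: nom +38.670 → Σnom=132.750; wc +0.320/-0.320 → slack +1.616/-1.280; half-tol=0.320, Σhalf²=0.433014
  -F: nom -47.400 → Σnom=85.350; wc +0.410/-0.410 → slack +2.026/-1.690; half-tol=0.410, Σhalf²=0.601114
  -G: nom -16.300 → Σnom=69.050; wc +0.134/-0.320 → slack +2.160/-2.010; half-tol=0.227, Σhalf²=0.652643
  -H: nom -33.120 → Σnom=35.930; wc +0.160/-0.120 → slack +2.320/-2.130; half-tol=0.140, Σhalf²=0.672243
  -I: nom -47.160 → Σnom=-11.230; wc +0.160/-0.380 → slack +2.480/-2.510; half-tol=0.270, Σhalf²=0.745143
  +J: nom +13.930 → Σnom=2.700; wc +0.250/-0.483 → slack +2.730/-2.993; half-tol=0.366, Σhalf²=0.879465
Nominal = 2.700. Worst-case = [2.700 - 2.993, 2.700 + 2.730] = [-0.293, 5.430]. RSS = √0.879465 = 0.938.

nominal=2.700 wc=[-0.293,5.430] rss=0.938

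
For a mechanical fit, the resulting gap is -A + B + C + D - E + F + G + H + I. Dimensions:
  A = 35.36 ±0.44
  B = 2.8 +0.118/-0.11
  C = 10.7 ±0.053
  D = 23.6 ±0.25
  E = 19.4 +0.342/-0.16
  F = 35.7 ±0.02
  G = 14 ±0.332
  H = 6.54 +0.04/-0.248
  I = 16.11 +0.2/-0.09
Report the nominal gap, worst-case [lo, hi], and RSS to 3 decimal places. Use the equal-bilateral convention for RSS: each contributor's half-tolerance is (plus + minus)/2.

Stack each dimension's contribution:
  -A: nom -35.360 → Σnom=-35.360; wc +0.440/-0.440 → slack +0.440/-0.440; half-tol=0.440, Σhalf²=0.193600
  +B: nom +2.800 → Σnom=-32.560; wc +0.118/-0.110 → slack +0.558/-0.550; half-tol=0.114, Σhalf²=0.206596
  +C: nom +10.700 → Σnom=-21.860; wc +0.053/-0.053 → slack +0.611/-0.603; half-tol=0.053, Σhalf²=0.209405
  +D: nom +23.600 → Σnom=1.740; wc +0.250/-0.250 → slack +0.861/-0.853; half-tol=0.250, Σhalf²=0.271905
  -E: nom -19.400 → Σnom=-17.660; wc +0.160/-0.342 → slack +1.021/-1.195; half-tol=0.251, Σhalf²=0.334906
  +F: nom +35.700 → Σnom=18.040; wc +0.020/-0.020 → slack +1.041/-1.215; half-tol=0.020, Σhalf²=0.335306
  +G: nom +14.000 → Σnom=32.040; wc +0.332/-0.332 → slack +1.373/-1.547; half-tol=0.332, Σhalf²=0.445530
  +H: nom +6.540 → Σnom=38.580; wc +0.040/-0.248 → slack +1.413/-1.795; half-tol=0.144, Σhalf²=0.466266
  +I: nom +16.110 → Σnom=54.690; wc +0.200/-0.090 → slack +1.613/-1.885; half-tol=0.145, Σhalf²=0.487291
Nominal = 54.690. Worst-case = [54.690 - 1.885, 54.690 + 1.613] = [52.805, 56.303]. RSS = √0.487291 = 0.698.

nominal=54.690 wc=[52.805,56.303] rss=0.698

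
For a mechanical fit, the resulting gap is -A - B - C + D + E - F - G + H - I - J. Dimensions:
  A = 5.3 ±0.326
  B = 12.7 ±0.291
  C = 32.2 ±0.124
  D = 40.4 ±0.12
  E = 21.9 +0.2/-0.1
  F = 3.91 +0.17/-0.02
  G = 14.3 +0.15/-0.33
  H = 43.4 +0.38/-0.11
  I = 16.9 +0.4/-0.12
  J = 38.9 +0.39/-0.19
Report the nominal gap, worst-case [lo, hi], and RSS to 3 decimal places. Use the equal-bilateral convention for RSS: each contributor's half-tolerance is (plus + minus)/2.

nominal=-18.510 wc=[-20.691,-16.409] rss=0.722

Stack each dimension's contribution:
  -A: nom -5.300 → Σnom=-5.300; wc +0.326/-0.326 → slack +0.326/-0.326; half-tol=0.326, Σhalf²=0.106276
  -B: nom -12.700 → Σnom=-18.000; wc +0.291/-0.291 → slack +0.617/-0.617; half-tol=0.291, Σhalf²=0.190957
  -C: nom -32.200 → Σnom=-50.200; wc +0.124/-0.124 → slack +0.741/-0.741; half-tol=0.124, Σhalf²=0.206333
  +D: nom +40.400 → Σnom=-9.800; wc +0.120/-0.120 → slack +0.861/-0.861; half-tol=0.120, Σhalf²=0.220733
  +E: nom +21.900 → Σnom=12.100; wc +0.200/-0.100 → slack +1.061/-0.961; half-tol=0.150, Σhalf²=0.243233
  -F: nom -3.910 → Σnom=8.190; wc +0.020/-0.170 → slack +1.081/-1.131; half-tol=0.095, Σhalf²=0.252258
  -G: nom -14.300 → Σnom=-6.110; wc +0.330/-0.150 → slack +1.411/-1.281; half-tol=0.240, Σhalf²=0.309858
  +H: nom +43.400 → Σnom=37.290; wc +0.380/-0.110 → slack +1.791/-1.391; half-tol=0.245, Σhalf²=0.369883
  -I: nom -16.900 → Σnom=20.390; wc +0.120/-0.400 → slack +1.911/-1.791; half-tol=0.260, Σhalf²=0.437483
  -J: nom -38.900 → Σnom=-18.510; wc +0.190/-0.390 → slack +2.101/-2.181; half-tol=0.290, Σhalf²=0.521583
Nominal = -18.510. Worst-case = [-18.510 - 2.181, -18.510 + 2.101] = [-20.691, -16.409]. RSS = √0.521583 = 0.722.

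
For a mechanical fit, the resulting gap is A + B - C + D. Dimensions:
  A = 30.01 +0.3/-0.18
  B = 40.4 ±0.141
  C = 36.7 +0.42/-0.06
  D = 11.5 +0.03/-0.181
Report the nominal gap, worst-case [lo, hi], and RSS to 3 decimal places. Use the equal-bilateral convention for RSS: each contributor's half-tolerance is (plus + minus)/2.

Stack each dimension's contribution:
  +A: nom +30.010 → Σnom=30.010; wc +0.300/-0.180 → slack +0.300/-0.180; half-tol=0.240, Σhalf²=0.057600
  +B: nom +40.400 → Σnom=70.410; wc +0.141/-0.141 → slack +0.441/-0.321; half-tol=0.141, Σhalf²=0.077481
  -C: nom -36.700 → Σnom=33.710; wc +0.060/-0.420 → slack +0.501/-0.741; half-tol=0.240, Σhalf²=0.135081
  +D: nom +11.500 → Σnom=45.210; wc +0.030/-0.181 → slack +0.531/-0.922; half-tol=0.105, Σhalf²=0.146211
Nominal = 45.210. Worst-case = [45.210 - 0.922, 45.210 + 0.531] = [44.288, 45.741]. RSS = √0.146211 = 0.382.

nominal=45.210 wc=[44.288,45.741] rss=0.382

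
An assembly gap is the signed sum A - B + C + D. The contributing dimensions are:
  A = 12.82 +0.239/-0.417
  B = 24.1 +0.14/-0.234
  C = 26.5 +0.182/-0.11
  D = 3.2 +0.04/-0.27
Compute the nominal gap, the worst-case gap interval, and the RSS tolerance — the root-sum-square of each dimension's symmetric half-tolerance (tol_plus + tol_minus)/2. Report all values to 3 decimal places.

nominal=18.420 wc=[17.483,19.115] rss=0.433

Stack each dimension's contribution:
  +A: nom +12.820 → Σnom=12.820; wc +0.239/-0.417 → slack +0.239/-0.417; half-tol=0.328, Σhalf²=0.107584
  -B: nom -24.100 → Σnom=-11.280; wc +0.234/-0.140 → slack +0.473/-0.557; half-tol=0.187, Σhalf²=0.142553
  +C: nom +26.500 → Σnom=15.220; wc +0.182/-0.110 → slack +0.655/-0.667; half-tol=0.146, Σhalf²=0.163869
  +D: nom +3.200 → Σnom=18.420; wc +0.040/-0.270 → slack +0.695/-0.937; half-tol=0.155, Σhalf²=0.187894
Nominal = 18.420. Worst-case = [18.420 - 0.937, 18.420 + 0.695] = [17.483, 19.115]. RSS = √0.187894 = 0.433.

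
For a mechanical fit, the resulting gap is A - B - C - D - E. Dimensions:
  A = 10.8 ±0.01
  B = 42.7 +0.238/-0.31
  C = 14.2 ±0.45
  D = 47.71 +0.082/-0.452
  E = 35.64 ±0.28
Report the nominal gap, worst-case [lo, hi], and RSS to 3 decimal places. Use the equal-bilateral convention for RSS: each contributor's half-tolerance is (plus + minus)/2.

nominal=-129.450 wc=[-130.510,-127.948] rss=0.654

Stack each dimension's contribution:
  +A: nom +10.800 → Σnom=10.800; wc +0.010/-0.010 → slack +0.010/-0.010; half-tol=0.010, Σhalf²=0.000100
  -B: nom -42.700 → Σnom=-31.900; wc +0.310/-0.238 → slack +0.320/-0.248; half-tol=0.274, Σhalf²=0.075176
  -C: nom -14.200 → Σnom=-46.100; wc +0.450/-0.450 → slack +0.770/-0.698; half-tol=0.450, Σhalf²=0.277676
  -D: nom -47.710 → Σnom=-93.810; wc +0.452/-0.082 → slack +1.222/-0.780; half-tol=0.267, Σhalf²=0.348965
  -E: nom -35.640 → Σnom=-129.450; wc +0.280/-0.280 → slack +1.502/-1.060; half-tol=0.280, Σhalf²=0.427365
Nominal = -129.450. Worst-case = [-129.450 - 1.060, -129.450 + 1.502] = [-130.510, -127.948]. RSS = √0.427365 = 0.654.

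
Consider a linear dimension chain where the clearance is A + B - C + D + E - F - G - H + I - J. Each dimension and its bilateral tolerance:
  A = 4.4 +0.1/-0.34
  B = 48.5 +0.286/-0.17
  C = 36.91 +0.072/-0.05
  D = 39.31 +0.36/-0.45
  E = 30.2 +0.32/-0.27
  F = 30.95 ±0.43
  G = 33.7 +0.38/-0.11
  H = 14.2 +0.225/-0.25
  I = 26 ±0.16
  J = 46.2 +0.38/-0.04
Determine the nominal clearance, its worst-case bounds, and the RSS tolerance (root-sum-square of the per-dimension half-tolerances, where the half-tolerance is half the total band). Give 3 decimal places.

Stack each dimension's contribution:
  +A: nom +4.400 → Σnom=4.400; wc +0.100/-0.340 → slack +0.100/-0.340; half-tol=0.220, Σhalf²=0.048400
  +B: nom +48.500 → Σnom=52.900; wc +0.286/-0.170 → slack +0.386/-0.510; half-tol=0.228, Σhalf²=0.100384
  -C: nom -36.910 → Σnom=15.990; wc +0.050/-0.072 → slack +0.436/-0.582; half-tol=0.061, Σhalf²=0.104105
  +D: nom +39.310 → Σnom=55.300; wc +0.360/-0.450 → slack +0.796/-1.032; half-tol=0.405, Σhalf²=0.268130
  +E: nom +30.200 → Σnom=85.500; wc +0.320/-0.270 → slack +1.116/-1.302; half-tol=0.295, Σhalf²=0.355155
  -F: nom -30.950 → Σnom=54.550; wc +0.430/-0.430 → slack +1.546/-1.732; half-tol=0.430, Σhalf²=0.540055
  -G: nom -33.700 → Σnom=20.850; wc +0.110/-0.380 → slack +1.656/-2.112; half-tol=0.245, Σhalf²=0.600080
  -H: nom -14.200 → Σnom=6.650; wc +0.250/-0.225 → slack +1.906/-2.337; half-tol=0.237, Σhalf²=0.656486
  +I: nom +26.000 → Σnom=32.650; wc +0.160/-0.160 → slack +2.066/-2.497; half-tol=0.160, Σhalf²=0.682086
  -J: nom -46.200 → Σnom=-13.550; wc +0.040/-0.380 → slack +2.106/-2.877; half-tol=0.210, Σhalf²=0.726186
Nominal = -13.550. Worst-case = [-13.550 - 2.877, -13.550 + 2.106] = [-16.427, -11.444]. RSS = √0.726186 = 0.852.

nominal=-13.550 wc=[-16.427,-11.444] rss=0.852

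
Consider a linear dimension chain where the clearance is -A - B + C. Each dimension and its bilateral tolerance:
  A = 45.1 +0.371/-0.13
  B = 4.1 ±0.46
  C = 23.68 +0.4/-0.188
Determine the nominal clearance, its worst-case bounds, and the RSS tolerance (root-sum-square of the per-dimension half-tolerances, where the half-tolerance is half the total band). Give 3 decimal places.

Stack each dimension's contribution:
  -A: nom -45.100 → Σnom=-45.100; wc +0.130/-0.371 → slack +0.130/-0.371; half-tol=0.251, Σhalf²=0.062750
  -B: nom -4.100 → Σnom=-49.200; wc +0.460/-0.460 → slack +0.590/-0.831; half-tol=0.460, Σhalf²=0.274350
  +C: nom +23.680 → Σnom=-25.520; wc +0.400/-0.188 → slack +0.990/-1.019; half-tol=0.294, Σhalf²=0.360786
Nominal = -25.520. Worst-case = [-25.520 - 1.019, -25.520 + 0.990] = [-26.539, -24.530]. RSS = √0.360786 = 0.601.

nominal=-25.520 wc=[-26.539,-24.530] rss=0.601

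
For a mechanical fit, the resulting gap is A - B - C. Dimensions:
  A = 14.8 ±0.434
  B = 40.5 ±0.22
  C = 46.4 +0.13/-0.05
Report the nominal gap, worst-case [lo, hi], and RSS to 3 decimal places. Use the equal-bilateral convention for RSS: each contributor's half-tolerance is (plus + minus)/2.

Stack each dimension's contribution:
  +A: nom +14.800 → Σnom=14.800; wc +0.434/-0.434 → slack +0.434/-0.434; half-tol=0.434, Σhalf²=0.188356
  -B: nom -40.500 → Σnom=-25.700; wc +0.220/-0.220 → slack +0.654/-0.654; half-tol=0.220, Σhalf²=0.236756
  -C: nom -46.400 → Σnom=-72.100; wc +0.050/-0.130 → slack +0.704/-0.784; half-tol=0.090, Σhalf²=0.244856
Nominal = -72.100. Worst-case = [-72.100 - 0.784, -72.100 + 0.704] = [-72.884, -71.396]. RSS = √0.244856 = 0.495.

nominal=-72.100 wc=[-72.884,-71.396] rss=0.495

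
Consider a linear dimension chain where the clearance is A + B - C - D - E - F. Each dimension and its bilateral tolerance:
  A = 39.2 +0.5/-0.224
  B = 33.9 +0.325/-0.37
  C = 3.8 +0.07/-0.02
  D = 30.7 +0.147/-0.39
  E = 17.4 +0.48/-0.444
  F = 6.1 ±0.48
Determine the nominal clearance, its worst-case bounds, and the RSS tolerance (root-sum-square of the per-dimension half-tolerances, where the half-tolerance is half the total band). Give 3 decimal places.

Stack each dimension's contribution:
  +A: nom +39.200 → Σnom=39.200; wc +0.500/-0.224 → slack +0.500/-0.224; half-tol=0.362, Σhalf²=0.131044
  +B: nom +33.900 → Σnom=73.100; wc +0.325/-0.370 → slack +0.825/-0.594; half-tol=0.348, Σhalf²=0.251800
  -C: nom -3.800 → Σnom=69.300; wc +0.020/-0.070 → slack +0.845/-0.664; half-tol=0.045, Σhalf²=0.253825
  -D: nom -30.700 → Σnom=38.600; wc +0.390/-0.147 → slack +1.235/-0.811; half-tol=0.269, Σhalf²=0.325918
  -E: nom -17.400 → Σnom=21.200; wc +0.444/-0.480 → slack +1.679/-1.291; half-tol=0.462, Σhalf²=0.539362
  -F: nom -6.100 → Σnom=15.100; wc +0.480/-0.480 → slack +2.159/-1.771; half-tol=0.480, Σhalf²=0.769761
Nominal = 15.100. Worst-case = [15.100 - 1.771, 15.100 + 2.159] = [13.329, 17.259]. RSS = √0.769761 = 0.877.

nominal=15.100 wc=[13.329,17.259] rss=0.877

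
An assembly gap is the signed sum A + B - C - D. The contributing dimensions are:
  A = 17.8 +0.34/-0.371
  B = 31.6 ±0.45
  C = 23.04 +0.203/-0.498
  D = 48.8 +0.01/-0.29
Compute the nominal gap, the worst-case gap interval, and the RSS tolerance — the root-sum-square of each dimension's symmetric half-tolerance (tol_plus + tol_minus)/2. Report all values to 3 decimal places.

Stack each dimension's contribution:
  +A: nom +17.800 → Σnom=17.800; wc +0.340/-0.371 → slack +0.340/-0.371; half-tol=0.356, Σhalf²=0.126380
  +B: nom +31.600 → Σnom=49.400; wc +0.450/-0.450 → slack +0.790/-0.821; half-tol=0.450, Σhalf²=0.328880
  -C: nom -23.040 → Σnom=26.360; wc +0.498/-0.203 → slack +1.288/-1.024; half-tol=0.351, Σhalf²=0.451731
  -D: nom -48.800 → Σnom=-22.440; wc +0.290/-0.010 → slack +1.578/-1.034; half-tol=0.150, Σhalf²=0.474231
Nominal = -22.440. Worst-case = [-22.440 - 1.034, -22.440 + 1.578] = [-23.474, -20.862]. RSS = √0.474231 = 0.689.

nominal=-22.440 wc=[-23.474,-20.862] rss=0.689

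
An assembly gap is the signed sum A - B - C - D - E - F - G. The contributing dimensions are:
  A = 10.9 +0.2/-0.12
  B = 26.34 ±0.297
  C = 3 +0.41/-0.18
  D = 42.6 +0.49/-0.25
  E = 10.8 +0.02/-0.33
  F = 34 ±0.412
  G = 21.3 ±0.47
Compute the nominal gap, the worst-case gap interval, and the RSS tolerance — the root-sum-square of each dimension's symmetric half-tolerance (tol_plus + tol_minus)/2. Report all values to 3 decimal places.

nominal=-127.140 wc=[-129.359,-125.001] rss=0.871

Stack each dimension's contribution:
  +A: nom +10.900 → Σnom=10.900; wc +0.200/-0.120 → slack +0.200/-0.120; half-tol=0.160, Σhalf²=0.025600
  -B: nom -26.340 → Σnom=-15.440; wc +0.297/-0.297 → slack +0.497/-0.417; half-tol=0.297, Σhalf²=0.113809
  -C: nom -3.000 → Σnom=-18.440; wc +0.180/-0.410 → slack +0.677/-0.827; half-tol=0.295, Σhalf²=0.200834
  -D: nom -42.600 → Σnom=-61.040; wc +0.250/-0.490 → slack +0.927/-1.317; half-tol=0.370, Σhalf²=0.337734
  -E: nom -10.800 → Σnom=-71.840; wc +0.330/-0.020 → slack +1.257/-1.337; half-tol=0.175, Σhalf²=0.368359
  -F: nom -34.000 → Σnom=-105.840; wc +0.412/-0.412 → slack +1.669/-1.749; half-tol=0.412, Σhalf²=0.538103
  -G: nom -21.300 → Σnom=-127.140; wc +0.470/-0.470 → slack +2.139/-2.219; half-tol=0.470, Σhalf²=0.759003
Nominal = -127.140. Worst-case = [-127.140 - 2.219, -127.140 + 2.139] = [-129.359, -125.001]. RSS = √0.759003 = 0.871.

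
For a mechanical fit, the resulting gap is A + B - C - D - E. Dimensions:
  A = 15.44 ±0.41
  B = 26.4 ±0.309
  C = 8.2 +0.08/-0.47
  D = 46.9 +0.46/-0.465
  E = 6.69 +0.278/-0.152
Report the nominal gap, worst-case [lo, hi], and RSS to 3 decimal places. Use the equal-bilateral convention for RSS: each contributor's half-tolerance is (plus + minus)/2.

Stack each dimension's contribution:
  +A: nom +15.440 → Σnom=15.440; wc +0.410/-0.410 → slack +0.410/-0.410; half-tol=0.410, Σhalf²=0.168100
  +B: nom +26.400 → Σnom=41.840; wc +0.309/-0.309 → slack +0.719/-0.719; half-tol=0.309, Σhalf²=0.263581
  -C: nom -8.200 → Σnom=33.640; wc +0.470/-0.080 → slack +1.189/-0.799; half-tol=0.275, Σhalf²=0.339206
  -D: nom -46.900 → Σnom=-13.260; wc +0.465/-0.460 → slack +1.654/-1.259; half-tol=0.463, Σhalf²=0.553112
  -E: nom -6.690 → Σnom=-19.950; wc +0.152/-0.278 → slack +1.806/-1.537; half-tol=0.215, Σhalf²=0.599337
Nominal = -19.950. Worst-case = [-19.950 - 1.537, -19.950 + 1.806] = [-21.487, -18.144]. RSS = √0.599337 = 0.774.

nominal=-19.950 wc=[-21.487,-18.144] rss=0.774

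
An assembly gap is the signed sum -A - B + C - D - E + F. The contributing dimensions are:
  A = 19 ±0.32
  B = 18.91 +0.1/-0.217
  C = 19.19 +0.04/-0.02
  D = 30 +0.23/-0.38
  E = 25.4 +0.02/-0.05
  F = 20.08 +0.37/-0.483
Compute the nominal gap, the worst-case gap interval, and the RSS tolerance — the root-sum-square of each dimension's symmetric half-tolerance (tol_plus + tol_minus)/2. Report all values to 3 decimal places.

Stack each dimension's contribution:
  -A: nom -19.000 → Σnom=-19.000; wc +0.320/-0.320 → slack +0.320/-0.320; half-tol=0.320, Σhalf²=0.102400
  -B: nom -18.910 → Σnom=-37.910; wc +0.217/-0.100 → slack +0.537/-0.420; half-tol=0.159, Σhalf²=0.127522
  +C: nom +19.190 → Σnom=-18.720; wc +0.040/-0.020 → slack +0.577/-0.440; half-tol=0.030, Σhalf²=0.128422
  -D: nom -30.000 → Σnom=-48.720; wc +0.380/-0.230 → slack +0.957/-0.670; half-tol=0.305, Σhalf²=0.221447
  -E: nom -25.400 → Σnom=-74.120; wc +0.050/-0.020 → slack +1.007/-0.690; half-tol=0.035, Σhalf²=0.222672
  +F: nom +20.080 → Σnom=-54.040; wc +0.370/-0.483 → slack +1.377/-1.173; half-tol=0.426, Σhalf²=0.404575
Nominal = -54.040. Worst-case = [-54.040 - 1.173, -54.040 + 1.377] = [-55.213, -52.663]. RSS = √0.404575 = 0.636.

nominal=-54.040 wc=[-55.213,-52.663] rss=0.636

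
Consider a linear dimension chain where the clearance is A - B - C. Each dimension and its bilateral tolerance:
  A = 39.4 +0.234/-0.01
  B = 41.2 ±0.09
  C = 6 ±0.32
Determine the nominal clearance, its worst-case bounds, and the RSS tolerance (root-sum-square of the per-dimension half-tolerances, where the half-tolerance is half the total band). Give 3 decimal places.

Stack each dimension's contribution:
  +A: nom +39.400 → Σnom=39.400; wc +0.234/-0.010 → slack +0.234/-0.010; half-tol=0.122, Σhalf²=0.014884
  -B: nom -41.200 → Σnom=-1.800; wc +0.090/-0.090 → slack +0.324/-0.100; half-tol=0.090, Σhalf²=0.022984
  -C: nom -6.000 → Σnom=-7.800; wc +0.320/-0.320 → slack +0.644/-0.420; half-tol=0.320, Σhalf²=0.125384
Nominal = -7.800. Worst-case = [-7.800 - 0.420, -7.800 + 0.644] = [-8.220, -7.156]. RSS = √0.125384 = 0.354.

nominal=-7.800 wc=[-8.220,-7.156] rss=0.354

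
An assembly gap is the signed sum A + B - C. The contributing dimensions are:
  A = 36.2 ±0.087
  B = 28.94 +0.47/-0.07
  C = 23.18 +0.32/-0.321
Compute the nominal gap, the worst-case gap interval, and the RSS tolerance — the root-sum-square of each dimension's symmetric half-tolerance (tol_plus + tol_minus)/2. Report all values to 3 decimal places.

Stack each dimension's contribution:
  +A: nom +36.200 → Σnom=36.200; wc +0.087/-0.087 → slack +0.087/-0.087; half-tol=0.087, Σhalf²=0.007569
  +B: nom +28.940 → Σnom=65.140; wc +0.470/-0.070 → slack +0.557/-0.157; half-tol=0.270, Σhalf²=0.080469
  -C: nom -23.180 → Σnom=41.960; wc +0.321/-0.320 → slack +0.878/-0.477; half-tol=0.321, Σhalf²=0.183189
Nominal = 41.960. Worst-case = [41.960 - 0.477, 41.960 + 0.878] = [41.483, 42.838]. RSS = √0.183189 = 0.428.

nominal=41.960 wc=[41.483,42.838] rss=0.428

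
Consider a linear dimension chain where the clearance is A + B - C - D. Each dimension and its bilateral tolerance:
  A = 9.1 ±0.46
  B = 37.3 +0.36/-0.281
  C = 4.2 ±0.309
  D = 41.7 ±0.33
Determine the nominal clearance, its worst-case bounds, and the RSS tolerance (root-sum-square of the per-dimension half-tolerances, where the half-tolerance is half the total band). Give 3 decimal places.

nominal=0.500 wc=[-0.880,1.959] rss=0.720

Stack each dimension's contribution:
  +A: nom +9.100 → Σnom=9.100; wc +0.460/-0.460 → slack +0.460/-0.460; half-tol=0.460, Σhalf²=0.211600
  +B: nom +37.300 → Σnom=46.400; wc +0.360/-0.281 → slack +0.820/-0.741; half-tol=0.321, Σhalf²=0.314320
  -C: nom -4.200 → Σnom=42.200; wc +0.309/-0.309 → slack +1.129/-1.050; half-tol=0.309, Σhalf²=0.409801
  -D: nom -41.700 → Σnom=0.500; wc +0.330/-0.330 → slack +1.459/-1.380; half-tol=0.330, Σhalf²=0.518701
Nominal = 0.500. Worst-case = [0.500 - 1.380, 0.500 + 1.459] = [-0.880, 1.959]. RSS = √0.518701 = 0.720.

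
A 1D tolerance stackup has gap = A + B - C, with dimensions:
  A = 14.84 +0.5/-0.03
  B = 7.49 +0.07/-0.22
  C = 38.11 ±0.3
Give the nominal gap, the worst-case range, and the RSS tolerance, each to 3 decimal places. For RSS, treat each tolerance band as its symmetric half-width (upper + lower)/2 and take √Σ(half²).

nominal=-15.780 wc=[-16.330,-14.910] rss=0.426

Stack each dimension's contribution:
  +A: nom +14.840 → Σnom=14.840; wc +0.500/-0.030 → slack +0.500/-0.030; half-tol=0.265, Σhalf²=0.070225
  +B: nom +7.490 → Σnom=22.330; wc +0.070/-0.220 → slack +0.570/-0.250; half-tol=0.145, Σhalf²=0.091250
  -C: nom -38.110 → Σnom=-15.780; wc +0.300/-0.300 → slack +0.870/-0.550; half-tol=0.300, Σhalf²=0.181250
Nominal = -15.780. Worst-case = [-15.780 - 0.550, -15.780 + 0.870] = [-16.330, -14.910]. RSS = √0.181250 = 0.426.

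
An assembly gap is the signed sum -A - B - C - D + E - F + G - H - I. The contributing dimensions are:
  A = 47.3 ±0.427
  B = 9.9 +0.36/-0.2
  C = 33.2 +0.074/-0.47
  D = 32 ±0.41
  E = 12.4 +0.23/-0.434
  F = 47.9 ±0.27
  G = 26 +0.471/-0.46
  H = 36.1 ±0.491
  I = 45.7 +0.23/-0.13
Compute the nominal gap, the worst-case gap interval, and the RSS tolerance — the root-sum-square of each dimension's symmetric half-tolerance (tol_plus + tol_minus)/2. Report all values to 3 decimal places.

nominal=-213.700 wc=[-216.856,-210.601] rss=1.084

Stack each dimension's contribution:
  -A: nom -47.300 → Σnom=-47.300; wc +0.427/-0.427 → slack +0.427/-0.427; half-tol=0.427, Σhalf²=0.182329
  -B: nom -9.900 → Σnom=-57.200; wc +0.200/-0.360 → slack +0.627/-0.787; half-tol=0.280, Σhalf²=0.260729
  -C: nom -33.200 → Σnom=-90.400; wc +0.470/-0.074 → slack +1.097/-0.861; half-tol=0.272, Σhalf²=0.334713
  -D: nom -32.000 → Σnom=-122.400; wc +0.410/-0.410 → slack +1.507/-1.271; half-tol=0.410, Σhalf²=0.502813
  +E: nom +12.400 → Σnom=-110.000; wc +0.230/-0.434 → slack +1.737/-1.705; half-tol=0.332, Σhalf²=0.613037
  -F: nom -47.900 → Σnom=-157.900; wc +0.270/-0.270 → slack +2.007/-1.975; half-tol=0.270, Σhalf²=0.685937
  +G: nom +26.000 → Σnom=-131.900; wc +0.471/-0.460 → slack +2.478/-2.435; half-tol=0.466, Σhalf²=0.902627
  -H: nom -36.100 → Σnom=-168.000; wc +0.491/-0.491 → slack +2.969/-2.926; half-tol=0.491, Σhalf²=1.143708
  -I: nom -45.700 → Σnom=-213.700; wc +0.130/-0.230 → slack +3.099/-3.156; half-tol=0.180, Σhalf²=1.176108
Nominal = -213.700. Worst-case = [-213.700 - 3.156, -213.700 + 3.099] = [-216.856, -210.601]. RSS = √1.176108 = 1.084.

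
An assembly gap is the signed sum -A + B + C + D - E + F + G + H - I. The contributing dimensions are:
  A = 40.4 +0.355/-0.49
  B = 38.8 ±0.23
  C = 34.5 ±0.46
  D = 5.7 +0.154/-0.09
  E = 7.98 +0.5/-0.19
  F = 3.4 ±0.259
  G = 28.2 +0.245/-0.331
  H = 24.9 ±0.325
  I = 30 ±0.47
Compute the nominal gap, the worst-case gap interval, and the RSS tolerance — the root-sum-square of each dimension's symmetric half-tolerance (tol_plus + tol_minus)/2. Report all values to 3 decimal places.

Stack each dimension's contribution:
  -A: nom -40.400 → Σnom=-40.400; wc +0.490/-0.355 → slack +0.490/-0.355; half-tol=0.422, Σhalf²=0.178506
  +B: nom +38.800 → Σnom=-1.600; wc +0.230/-0.230 → slack +0.720/-0.585; half-tol=0.230, Σhalf²=0.231406
  +C: nom +34.500 → Σnom=32.900; wc +0.460/-0.460 → slack +1.180/-1.045; half-tol=0.460, Σhalf²=0.443006
  +D: nom +5.700 → Σnom=38.600; wc +0.154/-0.090 → slack +1.334/-1.135; half-tol=0.122, Σhalf²=0.457890
  -E: nom -7.980 → Σnom=30.620; wc +0.190/-0.500 → slack +1.524/-1.635; half-tol=0.345, Σhalf²=0.576915
  +F: nom +3.400 → Σnom=34.020; wc +0.259/-0.259 → slack +1.783/-1.894; half-tol=0.259, Σhalf²=0.643996
  +G: nom +28.200 → Σnom=62.220; wc +0.245/-0.331 → slack +2.028/-2.225; half-tol=0.288, Σhalf²=0.726940
  +H: nom +24.900 → Σnom=87.120; wc +0.325/-0.325 → slack +2.353/-2.550; half-tol=0.325, Σhalf²=0.832565
  -I: nom -30.000 → Σnom=57.120; wc +0.470/-0.470 → slack +2.823/-3.020; half-tol=0.470, Σhalf²=1.053465
Nominal = 57.120. Worst-case = [57.120 - 3.020, 57.120 + 2.823] = [54.100, 59.943]. RSS = √1.053465 = 1.026.

nominal=57.120 wc=[54.100,59.943] rss=1.026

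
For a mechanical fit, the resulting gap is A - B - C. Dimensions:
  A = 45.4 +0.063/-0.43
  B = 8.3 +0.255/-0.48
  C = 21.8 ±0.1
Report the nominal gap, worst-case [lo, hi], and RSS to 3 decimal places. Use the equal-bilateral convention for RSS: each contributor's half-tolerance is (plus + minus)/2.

Stack each dimension's contribution:
  +A: nom +45.400 → Σnom=45.400; wc +0.063/-0.430 → slack +0.063/-0.430; half-tol=0.246, Σhalf²=0.060762
  -B: nom -8.300 → Σnom=37.100; wc +0.480/-0.255 → slack +0.543/-0.685; half-tol=0.367, Σhalf²=0.195818
  -C: nom -21.800 → Σnom=15.300; wc +0.100/-0.100 → slack +0.643/-0.785; half-tol=0.100, Σhalf²=0.205818
Nominal = 15.300. Worst-case = [15.300 - 0.785, 15.300 + 0.643] = [14.515, 15.943]. RSS = √0.205818 = 0.454.

nominal=15.300 wc=[14.515,15.943] rss=0.454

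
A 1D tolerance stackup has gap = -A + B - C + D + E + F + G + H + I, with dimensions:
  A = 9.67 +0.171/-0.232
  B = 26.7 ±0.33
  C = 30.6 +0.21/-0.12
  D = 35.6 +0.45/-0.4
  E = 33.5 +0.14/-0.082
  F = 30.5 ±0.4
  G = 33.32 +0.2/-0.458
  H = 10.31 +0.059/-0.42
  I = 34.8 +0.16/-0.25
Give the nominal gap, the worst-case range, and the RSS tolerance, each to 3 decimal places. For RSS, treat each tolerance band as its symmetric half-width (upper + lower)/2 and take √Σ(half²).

Stack each dimension's contribution:
  -A: nom -9.670 → Σnom=-9.670; wc +0.232/-0.171 → slack +0.232/-0.171; half-tol=0.202, Σhalf²=0.040602
  +B: nom +26.700 → Σnom=17.030; wc +0.330/-0.330 → slack +0.562/-0.501; half-tol=0.330, Σhalf²=0.149502
  -C: nom -30.600 → Σnom=-13.570; wc +0.120/-0.210 → slack +0.682/-0.711; half-tol=0.165, Σhalf²=0.176727
  +D: nom +35.600 → Σnom=22.030; wc +0.450/-0.400 → slack +1.132/-1.111; half-tol=0.425, Σhalf²=0.357352
  +E: nom +33.500 → Σnom=55.530; wc +0.140/-0.082 → slack +1.272/-1.193; half-tol=0.111, Σhalf²=0.369673
  +F: nom +30.500 → Σnom=86.030; wc +0.400/-0.400 → slack +1.672/-1.593; half-tol=0.400, Σhalf²=0.529673
  +G: nom +33.320 → Σnom=119.350; wc +0.200/-0.458 → slack +1.872/-2.051; half-tol=0.329, Σhalf²=0.637914
  +H: nom +10.310 → Σnom=129.660; wc +0.059/-0.420 → slack +1.931/-2.471; half-tol=0.239, Σhalf²=0.695275
  +I: nom +34.800 → Σnom=164.460; wc +0.160/-0.250 → slack +2.091/-2.721; half-tol=0.205, Σhalf²=0.737300
Nominal = 164.460. Worst-case = [164.460 - 2.721, 164.460 + 2.091] = [161.739, 166.551]. RSS = √0.737300 = 0.859.

nominal=164.460 wc=[161.739,166.551] rss=0.859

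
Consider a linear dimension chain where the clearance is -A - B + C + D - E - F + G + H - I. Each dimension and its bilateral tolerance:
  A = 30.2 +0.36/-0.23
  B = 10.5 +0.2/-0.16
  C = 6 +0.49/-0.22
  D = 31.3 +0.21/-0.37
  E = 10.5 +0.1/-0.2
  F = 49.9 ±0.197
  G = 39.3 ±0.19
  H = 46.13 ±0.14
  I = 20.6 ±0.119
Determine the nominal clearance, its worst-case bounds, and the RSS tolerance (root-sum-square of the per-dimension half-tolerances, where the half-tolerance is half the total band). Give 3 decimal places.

nominal=1.030 wc=[-0.866,2.966] rss=0.679

Stack each dimension's contribution:
  -A: nom -30.200 → Σnom=-30.200; wc +0.230/-0.360 → slack +0.230/-0.360; half-tol=0.295, Σhalf²=0.087025
  -B: nom -10.500 → Σnom=-40.700; wc +0.160/-0.200 → slack +0.390/-0.560; half-tol=0.180, Σhalf²=0.119425
  +C: nom +6.000 → Σnom=-34.700; wc +0.490/-0.220 → slack +0.880/-0.780; half-tol=0.355, Σhalf²=0.245450
  +D: nom +31.300 → Σnom=-3.400; wc +0.210/-0.370 → slack +1.090/-1.150; half-tol=0.290, Σhalf²=0.329550
  -E: nom -10.500 → Σnom=-13.900; wc +0.200/-0.100 → slack +1.290/-1.250; half-tol=0.150, Σhalf²=0.352050
  -F: nom -49.900 → Σnom=-63.800; wc +0.197/-0.197 → slack +1.487/-1.447; half-tol=0.197, Σhalf²=0.390859
  +G: nom +39.300 → Σnom=-24.500; wc +0.190/-0.190 → slack +1.677/-1.637; half-tol=0.190, Σhalf²=0.426959
  +H: nom +46.130 → Σnom=21.630; wc +0.140/-0.140 → slack +1.817/-1.777; half-tol=0.140, Σhalf²=0.446559
  -I: nom -20.600 → Σnom=1.030; wc +0.119/-0.119 → slack +1.936/-1.896; half-tol=0.119, Σhalf²=0.460720
Nominal = 1.030. Worst-case = [1.030 - 1.896, 1.030 + 1.936] = [-0.866, 2.966]. RSS = √0.460720 = 0.679.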